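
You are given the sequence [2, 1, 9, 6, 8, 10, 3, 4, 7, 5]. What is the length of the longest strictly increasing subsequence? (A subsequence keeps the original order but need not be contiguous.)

4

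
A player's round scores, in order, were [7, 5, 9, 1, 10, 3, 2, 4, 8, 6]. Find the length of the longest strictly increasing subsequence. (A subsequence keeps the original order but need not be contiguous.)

4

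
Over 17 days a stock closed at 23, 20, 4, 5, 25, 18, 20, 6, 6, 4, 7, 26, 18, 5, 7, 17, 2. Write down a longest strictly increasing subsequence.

4, 5, 18, 20, 26

Patience tails give the LIS length; then backtrack through the dp parents:
23 → extends → [23]
20 → replaces 23 → [20]
4 → replaces 20 → [4]
5 → extends → [4, 5]
25 → extends → [4, 5, 25]
18 → replaces 25 → [4, 5, 18]
20 → extends → [4, 5, 18, 20]
6 → replaces 18 → [4, 5, 6, 20]
6 → already a tail → [4, 5, 6, 20]
4 → already a tail → [4, 5, 6, 20]
7 → replaces 20 → [4, 5, 6, 7]
26 → extends → [4, 5, 6, 7, 26]
18 → replaces 26 → [4, 5, 6, 7, 18]
5 → already a tail → [4, 5, 6, 7, 18]
7 → already a tail → [4, 5, 6, 7, 18]
17 → replaces 18 → [4, 5, 6, 7, 17]
2 → replaces 4 → [2, 5, 6, 7, 17]
Length 5; one witness is 4, 5, 18, 20, 26.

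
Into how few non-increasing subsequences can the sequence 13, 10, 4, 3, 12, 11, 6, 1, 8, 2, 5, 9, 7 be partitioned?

4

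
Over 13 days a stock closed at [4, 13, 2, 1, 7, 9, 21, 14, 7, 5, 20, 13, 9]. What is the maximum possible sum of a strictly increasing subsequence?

54

Let S[i] be the best sum of a strictly increasing subsequence ending at i:
i:      1  2  3  4  5  6  7  8  9 10 11 12 13
a[i]:   4 13  2  1  7  9 21 14  7  5 20 13  9
S:      4 17  2  1 11 20 41 34 11  9 54 33 20
Maximum is 54 (e.g. 4 + 7 + 9 + 14 + 20).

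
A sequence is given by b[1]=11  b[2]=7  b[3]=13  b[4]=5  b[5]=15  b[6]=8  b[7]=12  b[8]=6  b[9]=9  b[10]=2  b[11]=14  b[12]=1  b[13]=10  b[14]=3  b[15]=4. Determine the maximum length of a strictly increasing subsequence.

4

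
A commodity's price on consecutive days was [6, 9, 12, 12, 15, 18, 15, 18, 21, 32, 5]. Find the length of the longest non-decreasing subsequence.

9

Let dp[i] be the length of the longest such subsequence ending at index i:
i:      1  2  3  4  5  6  7  8  9 10 11
a[i]:   6  9 12 12 15 18 15 18 21 32  5
dp:     1  2  3  4  5  6  6  7  8  9  1
Maximum dp value is 9.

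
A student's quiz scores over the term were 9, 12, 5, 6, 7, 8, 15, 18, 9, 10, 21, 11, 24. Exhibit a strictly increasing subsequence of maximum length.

5, 6, 7, 8, 15, 18, 21, 24

Patience tails give the LIS length; then backtrack through the dp parents:
9 → extends → [9]
12 → extends → [9, 12]
5 → replaces 9 → [5, 12]
6 → replaces 12 → [5, 6]
7 → extends → [5, 6, 7]
8 → extends → [5, 6, 7, 8]
15 → extends → [5, 6, 7, 8, 15]
18 → extends → [5, 6, 7, 8, 15, 18]
9 → replaces 15 → [5, 6, 7, 8, 9, 18]
10 → replaces 18 → [5, 6, 7, 8, 9, 10]
21 → extends → [5, 6, 7, 8, 9, 10, 21]
11 → replaces 21 → [5, 6, 7, 8, 9, 10, 11]
24 → extends → [5, 6, 7, 8, 9, 10, 11, 24]
Length 8; one witness is 5, 6, 7, 8, 15, 18, 21, 24.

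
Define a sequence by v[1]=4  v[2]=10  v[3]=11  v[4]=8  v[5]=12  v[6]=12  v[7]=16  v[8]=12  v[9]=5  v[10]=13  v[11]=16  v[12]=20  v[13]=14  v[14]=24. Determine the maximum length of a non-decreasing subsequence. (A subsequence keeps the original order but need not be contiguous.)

10

Let dp[i] be the length of the longest such subsequence ending at index i:
i:      1  2  3  4  5  6  7  8  9 10 11 12 13 14
v[i]:   4 10 11  8 12 12 16 12  5 13 16 20 14 24
dp:     1  2  3  2  4  5  6  6  2  7  8  9  8 10
Maximum dp value is 10.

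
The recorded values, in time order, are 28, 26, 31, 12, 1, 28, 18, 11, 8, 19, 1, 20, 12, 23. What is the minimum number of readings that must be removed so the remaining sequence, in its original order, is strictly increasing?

9

Fewest deletions = n − (longest strictly increasing subsequence).
i:      1  2  3  4  5  6  7  8  9 10 11 12 13 14
a[i]:  28 26 31 12  1 28 18 11  8 19  1 20 12 23
dp:     1  1  2  1  1  2  2  2  2  3  1  4  3  5
max dp = 5, so deletions = 14 − 5 = 9.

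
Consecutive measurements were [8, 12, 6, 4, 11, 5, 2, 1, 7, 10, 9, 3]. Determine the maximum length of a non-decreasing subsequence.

4

Track the smallest tail for each achievable length (allowing ties):
8 → extends → [8]
12 → extends → [8, 12]
6 → replaces 8 → [6, 12]
4 → replaces 6 → [4, 12]
11 → replaces 12 → [4, 11]
5 → replaces 11 → [4, 5]
2 → replaces 4 → [2, 5]
1 → replaces 2 → [1, 5]
7 → extends → [1, 5, 7]
10 → extends → [1, 5, 7, 10]
9 → replaces 10 → [1, 5, 7, 9]
3 → replaces 5 → [1, 3, 7, 9]
Four tails, so the longest non-decreasing subsequence has length 4 (e.g. 4, 5, 7, 10).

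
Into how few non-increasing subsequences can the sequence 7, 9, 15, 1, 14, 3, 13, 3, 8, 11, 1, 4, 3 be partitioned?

4

The minimum number of non-increasing subsequences covering a sequence equals the length of its longest strictly increasing subsequence.
LIS length is 4 (e.g. 1, 3, 8, 11), so 4 piles are needed.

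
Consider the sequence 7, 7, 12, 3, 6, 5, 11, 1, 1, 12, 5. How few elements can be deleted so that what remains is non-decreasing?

Fewest deletions = n − (longest non-decreasing subsequence).
Patience tails:
7 → extends → [7]
7 → extends → [7, 7]
12 → extends → [7, 7, 12]
3 → replaces 7 → [3, 7, 12]
6 → replaces 7 → [3, 6, 12]
5 → replaces 6 → [3, 5, 12]
11 → replaces 12 → [3, 5, 11]
1 → replaces 3 → [1, 5, 11]
1 → replaces 5 → [1, 1, 11]
12 → extends → [1, 1, 11, 12]
5 → replaces 11 → [1, 1, 5, 12]
Longest non-decreasing subsequence has length 4, so deletions = 11 − 4 = 7.

7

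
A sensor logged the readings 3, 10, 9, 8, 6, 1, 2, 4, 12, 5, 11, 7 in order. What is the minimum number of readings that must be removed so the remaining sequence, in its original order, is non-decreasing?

Fewest deletions = n − (longest non-decreasing subsequence).
Patience tails:
3 → extends → [3]
10 → extends → [3, 10]
9 → replaces 10 → [3, 9]
8 → replaces 9 → [3, 8]
6 → replaces 8 → [3, 6]
1 → replaces 3 → [1, 6]
2 → replaces 6 → [1, 2]
4 → extends → [1, 2, 4]
12 → extends → [1, 2, 4, 12]
5 → replaces 12 → [1, 2, 4, 5]
11 → extends → [1, 2, 4, 5, 11]
7 → replaces 11 → [1, 2, 4, 5, 7]
Longest non-decreasing subsequence has length 5, so deletions = 12 − 5 = 7.

7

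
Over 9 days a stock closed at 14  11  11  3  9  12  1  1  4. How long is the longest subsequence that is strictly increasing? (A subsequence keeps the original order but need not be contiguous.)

Let dp[i] be the length of the longest such subsequence ending at index i:
i:      1  2  3  4  5  6  7  8  9
a[i]:  14 11 11  3  9 12  1  1  4
dp:     1  1  1  1  2  3  1  1  2
Maximum dp value is 3.

3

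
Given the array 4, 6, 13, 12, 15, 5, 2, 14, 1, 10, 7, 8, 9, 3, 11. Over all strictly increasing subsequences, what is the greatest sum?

45

Let S[i] be the best sum of a strictly increasing subsequence ending at i:
i:      1  2  3  4  5  6  7  8  9 10 11 12 13 14 15
a[i]:   4  6 13 12 15  5  2 14  1 10  7  8  9  3 11
S:      4 10 23 22 38  9  2 37  1 20 17 25 34  5 45
Maximum is 45 (e.g. 4 + 6 + 7 + 8 + 9 + 11).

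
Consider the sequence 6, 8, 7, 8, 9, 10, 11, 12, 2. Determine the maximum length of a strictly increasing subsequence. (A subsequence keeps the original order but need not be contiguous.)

7

Track the smallest tail for each achievable length (strict):
6 → extends → [6]
8 → extends → [6, 8]
7 → replaces 8 → [6, 7]
8 → extends → [6, 7, 8]
9 → extends → [6, 7, 8, 9]
10 → extends → [6, 7, 8, 9, 10]
11 → extends → [6, 7, 8, 9, 10, 11]
12 → extends → [6, 7, 8, 9, 10, 11, 12]
2 → replaces 6 → [2, 7, 8, 9, 10, 11, 12]
Seven tails, so the longest strictly increasing subsequence has length 7 (e.g. 6, 7, 8, 9, 10, 11, 12).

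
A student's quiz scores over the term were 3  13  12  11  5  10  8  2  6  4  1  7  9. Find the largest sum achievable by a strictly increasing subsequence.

30

Let S[i] be the best sum of a strictly increasing subsequence ending at i:
i:      1  2  3  4  5  6  7  8  9 10 11 12 13
a[i]:   3 13 12 11  5 10  8  2  6  4  1  7  9
S:      3 16 15 14  8 18 16  2 14  7  1 21 30
Maximum is 30 (e.g. 3 + 5 + 6 + 7 + 9).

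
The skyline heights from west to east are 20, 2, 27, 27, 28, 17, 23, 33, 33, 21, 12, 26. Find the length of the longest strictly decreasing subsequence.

Let dp[i] be the longest strictly decreasing subsequence ending at i:
i:      1  2  3  4  5  6  7  8  9 10 11 12
a[i]:  20  2 27 27 28 17 23 33 33 21 12 26
dp:     1  2  1  1  1  2  2  1  1  3  4  2
Maximum is 4.

4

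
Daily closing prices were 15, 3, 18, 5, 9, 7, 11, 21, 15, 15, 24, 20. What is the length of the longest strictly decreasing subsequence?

3

Negate each value so 'decreasing' becomes 'increasing', then run patience tails on the negated sequence:
-15 → extends → [-15]
-3 → extends → [-15, -3]
-18 → replaces -15 → [-18, -3]
-5 → replaces -3 → [-18, -5]
-9 → replaces -5 → [-18, -9]
-7 → extends → [-18, -9, -7]
-11 → replaces -9 → [-18, -11, -7]
-21 → replaces -18 → [-21, -11, -7]
-15 → replaces -11 → [-21, -15, -7]
-15 → already a tail → [-21, -15, -7]
-24 → replaces -21 → [-24, -15, -7]
-20 → replaces -15 → [-24, -20, -7]
Three tails, so the longest strictly decreasing subsequence of the original has length 3.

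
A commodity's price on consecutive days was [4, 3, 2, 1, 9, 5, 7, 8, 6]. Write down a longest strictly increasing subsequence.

Patience tails give the LIS length; then backtrack through the dp parents:
4 → extends → [4]
3 → replaces 4 → [3]
2 → replaces 3 → [2]
1 → replaces 2 → [1]
9 → extends → [1, 9]
5 → replaces 9 → [1, 5]
7 → extends → [1, 5, 7]
8 → extends → [1, 5, 7, 8]
6 → replaces 7 → [1, 5, 6, 8]
Length 4; one witness is 4, 5, 7, 8.

4, 5, 7, 8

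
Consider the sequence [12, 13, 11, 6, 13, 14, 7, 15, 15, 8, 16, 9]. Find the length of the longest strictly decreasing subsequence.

3

Let dp[i] be the longest strictly decreasing subsequence ending at i:
i:      1  2  3  4  5  6  7  8  9 10 11 12
a[i]:  12 13 11  6 13 14  7 15 15  8 16  9
dp:     1  1  2  3  1  1  3  1  1  3  1  3
Maximum is 3.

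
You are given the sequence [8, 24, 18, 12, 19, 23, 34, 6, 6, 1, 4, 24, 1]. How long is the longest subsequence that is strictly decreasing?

6

Negate each value so 'decreasing' becomes 'increasing', then run patience tails on the negated sequence:
-8 → extends → [-8]
-24 → replaces -8 → [-24]
-18 → extends → [-24, -18]
-12 → extends → [-24, -18, -12]
-19 → replaces -18 → [-24, -19, -12]
-23 → replaces -19 → [-24, -23, -12]
-34 → replaces -24 → [-34, -23, -12]
-6 → extends → [-34, -23, -12, -6]
-6 → already a tail → [-34, -23, -12, -6]
-1 → extends → [-34, -23, -12, -6, -1]
-4 → replaces -1 → [-34, -23, -12, -6, -4]
-24 → replaces -23 → [-34, -24, -12, -6, -4]
-1 → extends → [-34, -24, -12, -6, -4, -1]
Six tails, so the longest strictly decreasing subsequence of the original has length 6.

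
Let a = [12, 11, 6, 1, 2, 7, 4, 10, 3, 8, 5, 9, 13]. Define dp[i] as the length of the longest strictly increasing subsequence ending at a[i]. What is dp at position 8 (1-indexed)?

4

dp[i] = 1 + max{dp[j] : j<i, a[j]<a[i]} (or 1 if no such j):
i:      1  2  3  4  5  6  7  8  9 10 11 12 13
a[i]:  12 11  6  1  2  7  4 10  3  8  5  9 13
dp:     1  1  1  1  2  3  3  4  3  4  4  5  6
At index 8 the value is 4.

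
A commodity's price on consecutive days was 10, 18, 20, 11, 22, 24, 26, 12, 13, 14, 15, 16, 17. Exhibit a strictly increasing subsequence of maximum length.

10, 11, 12, 13, 14, 15, 16, 17

Patience tails give the LIS length; then backtrack through the dp parents:
10 → extends → [10]
18 → extends → [10, 18]
20 → extends → [10, 18, 20]
11 → replaces 18 → [10, 11, 20]
22 → extends → [10, 11, 20, 22]
24 → extends → [10, 11, 20, 22, 24]
26 → extends → [10, 11, 20, 22, 24, 26]
12 → replaces 20 → [10, 11, 12, 22, 24, 26]
13 → replaces 22 → [10, 11, 12, 13, 24, 26]
14 → replaces 24 → [10, 11, 12, 13, 14, 26]
15 → replaces 26 → [10, 11, 12, 13, 14, 15]
16 → extends → [10, 11, 12, 13, 14, 15, 16]
17 → extends → [10, 11, 12, 13, 14, 15, 16, 17]
Length 8; one witness is 10, 11, 12, 13, 14, 15, 16, 17.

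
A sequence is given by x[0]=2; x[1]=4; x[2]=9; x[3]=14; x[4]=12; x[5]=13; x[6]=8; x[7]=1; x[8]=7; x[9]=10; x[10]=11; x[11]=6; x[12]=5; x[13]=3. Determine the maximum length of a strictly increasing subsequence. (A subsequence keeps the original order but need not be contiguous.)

Track the smallest tail for each achievable length (strict):
2 → extends → [2]
4 → extends → [2, 4]
9 → extends → [2, 4, 9]
14 → extends → [2, 4, 9, 14]
12 → replaces 14 → [2, 4, 9, 12]
13 → extends → [2, 4, 9, 12, 13]
8 → replaces 9 → [2, 4, 8, 12, 13]
1 → replaces 2 → [1, 4, 8, 12, 13]
7 → replaces 8 → [1, 4, 7, 12, 13]
10 → replaces 12 → [1, 4, 7, 10, 13]
11 → replaces 13 → [1, 4, 7, 10, 11]
6 → replaces 7 → [1, 4, 6, 10, 11]
5 → replaces 6 → [1, 4, 5, 10, 11]
3 → replaces 4 → [1, 3, 5, 10, 11]
Five tails, so the longest strictly increasing subsequence has length 5 (e.g. 2, 4, 9, 12, 13).

5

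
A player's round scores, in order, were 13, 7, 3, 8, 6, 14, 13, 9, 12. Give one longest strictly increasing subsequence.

7, 8, 9, 12

Patience tails give the LIS length; then backtrack through the dp parents:
13 → extends → [13]
7 → replaces 13 → [7]
3 → replaces 7 → [3]
8 → extends → [3, 8]
6 → replaces 8 → [3, 6]
14 → extends → [3, 6, 14]
13 → replaces 14 → [3, 6, 13]
9 → replaces 13 → [3, 6, 9]
12 → extends → [3, 6, 9, 12]
Length 4; one witness is 7, 8, 9, 12.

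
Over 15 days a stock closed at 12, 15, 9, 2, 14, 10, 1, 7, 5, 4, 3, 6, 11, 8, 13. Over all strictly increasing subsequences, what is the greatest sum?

43

Let S[i] be the best sum of a strictly increasing subsequence ending at i:
i:      1  2  3  4  5  6  7  8  9 10 11 12 13 14 15
a[i]:  12 15  9  2 14 10  1  7  5  4  3  6 11  8 13
S:     12 27  9  2 26 19  1  9  7  6  5 13 30 21 43
Maximum is 43 (e.g. 9 + 10 + 11 + 13).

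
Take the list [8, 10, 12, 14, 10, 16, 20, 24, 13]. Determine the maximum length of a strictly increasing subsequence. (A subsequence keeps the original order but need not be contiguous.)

7

Track the smallest tail for each achievable length (strict):
8 → extends → [8]
10 → extends → [8, 10]
12 → extends → [8, 10, 12]
14 → extends → [8, 10, 12, 14]
10 → already a tail → [8, 10, 12, 14]
16 → extends → [8, 10, 12, 14, 16]
20 → extends → [8, 10, 12, 14, 16, 20]
24 → extends → [8, 10, 12, 14, 16, 20, 24]
13 → replaces 14 → [8, 10, 12, 13, 16, 20, 24]
Seven tails, so the longest strictly increasing subsequence has length 7 (e.g. 8, 10, 12, 14, 16, 20, 24).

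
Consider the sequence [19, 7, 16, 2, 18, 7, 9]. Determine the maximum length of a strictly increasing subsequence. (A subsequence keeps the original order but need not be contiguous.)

Track the smallest tail for each achievable length (strict):
19 → extends → [19]
7 → replaces 19 → [7]
16 → extends → [7, 16]
2 → replaces 7 → [2, 16]
18 → extends → [2, 16, 18]
7 → replaces 16 → [2, 7, 18]
9 → replaces 18 → [2, 7, 9]
Three tails, so the longest strictly increasing subsequence has length 3 (e.g. 7, 16, 18).

3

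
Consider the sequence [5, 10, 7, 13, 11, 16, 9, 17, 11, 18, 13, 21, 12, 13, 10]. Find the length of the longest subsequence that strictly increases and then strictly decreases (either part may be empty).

inc[i] = longest strictly increasing subsequence ending at i; dec[i] = longest strictly decreasing subsequence starting at i:
i:      1  2  3  4  5  6  7  8  9 10 11 12 13 14 15
a[i]:   5 10  7 13 11 16  9 17 11 18 13 21 12 13 10
inc:    1  2  2  3  3  4  3  5  4  6  5  7  5  6  4
dec:    1  2  1  3  2  4  1  4  2  4  3  3  2  2  1
Best peak at i=10 (value 18): inc=6, dec=4, length 6+4−1 = 9.

9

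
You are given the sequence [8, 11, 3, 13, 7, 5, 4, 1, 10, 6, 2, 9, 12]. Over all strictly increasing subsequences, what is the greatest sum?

Let S[i] be the best sum of a strictly increasing subsequence ending at i:
i:      1  2  3  4  5  6  7  8  9 10 11 12 13
a[i]:   8 11  3 13  7  5  4  1 10  6  2  9 12
S:      8 19  3 32 10  8  7  1 20 14  3 23 35
Maximum is 35 (e.g. 3 + 5 + 6 + 9 + 12).

35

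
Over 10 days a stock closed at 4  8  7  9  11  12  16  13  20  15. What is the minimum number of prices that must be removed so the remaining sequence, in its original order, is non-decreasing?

Fewest deletions = n − (longest non-decreasing subsequence).
i:      1  2  3  4  5  6  7  8  9 10
a[i]:   4  8  7  9 11 12 16 13 20 15
dp:     1  2  2  3  4  5  6  6  7  7
max dp = 7, so deletions = 10 − 7 = 3.

3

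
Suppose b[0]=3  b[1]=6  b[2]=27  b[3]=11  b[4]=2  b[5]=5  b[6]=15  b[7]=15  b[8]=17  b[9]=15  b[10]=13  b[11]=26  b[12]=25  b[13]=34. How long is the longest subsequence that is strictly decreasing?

4

Negate each value so 'decreasing' becomes 'increasing', then run patience tails on the negated sequence:
-3 → extends → [-3]
-6 → replaces -3 → [-6]
-27 → replaces -6 → [-27]
-11 → extends → [-27, -11]
-2 → extends → [-27, -11, -2]
-5 → replaces -2 → [-27, -11, -5]
-15 → replaces -11 → [-27, -15, -5]
-15 → already a tail → [-27, -15, -5]
-17 → replaces -15 → [-27, -17, -5]
-15 → replaces -5 → [-27, -17, -15]
-13 → extends → [-27, -17, -15, -13]
-26 → replaces -17 → [-27, -26, -15, -13]
-25 → replaces -15 → [-27, -26, -25, -13]
-34 → replaces -27 → [-34, -26, -25, -13]
Four tails, so the longest strictly decreasing subsequence of the original has length 4.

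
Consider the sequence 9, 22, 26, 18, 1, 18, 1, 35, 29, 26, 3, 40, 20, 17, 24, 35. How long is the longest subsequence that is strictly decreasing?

5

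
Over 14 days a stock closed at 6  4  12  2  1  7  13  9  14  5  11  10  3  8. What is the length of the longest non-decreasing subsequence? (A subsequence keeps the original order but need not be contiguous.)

4

Track the smallest tail for each achievable length (allowing ties):
6 → extends → [6]
4 → replaces 6 → [4]
12 → extends → [4, 12]
2 → replaces 4 → [2, 12]
1 → replaces 2 → [1, 12]
7 → replaces 12 → [1, 7]
13 → extends → [1, 7, 13]
9 → replaces 13 → [1, 7, 9]
14 → extends → [1, 7, 9, 14]
5 → replaces 7 → [1, 5, 9, 14]
11 → replaces 14 → [1, 5, 9, 11]
10 → replaces 11 → [1, 5, 9, 10]
3 → replaces 5 → [1, 3, 9, 10]
8 → replaces 9 → [1, 3, 8, 10]
Four tails, so the longest non-decreasing subsequence has length 4 (e.g. 6, 12, 13, 14).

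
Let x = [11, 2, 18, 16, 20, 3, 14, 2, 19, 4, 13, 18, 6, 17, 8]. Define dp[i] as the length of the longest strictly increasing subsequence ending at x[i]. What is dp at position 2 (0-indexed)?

2

dp[i] = 1 + max{dp[j] : j<i, x[j]<x[i]} (or 1 if no such j):
i:      0  1  2  3  4  5  6  7  8  9 10 11 12 13 14
x[i]:  11  2 18 16 20  3 14  2 19  4 13 18  6 17  8
dp:     1  1  2  2  3  2  3  1  4  3  4  5  4  5  5
At index 2 the value is 2.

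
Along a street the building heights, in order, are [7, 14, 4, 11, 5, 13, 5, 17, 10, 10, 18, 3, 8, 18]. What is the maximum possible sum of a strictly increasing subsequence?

66

Let S[i] be the best sum of a strictly increasing subsequence ending at i:
i:      1  2  3  4  5  6  7  8  9 10 11 12 13 14
a[i]:   7 14  4 11  5 13  5 17 10 10 18  3  8 18
S:      7 21  4 18  9 31  9 48 19 19 66  3 17 66
Maximum is 66 (e.g. 7 + 11 + 13 + 17 + 18).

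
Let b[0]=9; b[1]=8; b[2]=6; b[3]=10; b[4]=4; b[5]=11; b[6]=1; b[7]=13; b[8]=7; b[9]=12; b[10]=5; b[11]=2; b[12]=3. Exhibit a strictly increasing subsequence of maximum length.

Patience tails give the LIS length; then backtrack through the dp parents:
9 → extends → [9]
8 → replaces 9 → [8]
6 → replaces 8 → [6]
10 → extends → [6, 10]
4 → replaces 6 → [4, 10]
11 → extends → [4, 10, 11]
1 → replaces 4 → [1, 10, 11]
13 → extends → [1, 10, 11, 13]
7 → replaces 10 → [1, 7, 11, 13]
12 → replaces 13 → [1, 7, 11, 12]
5 → replaces 7 → [1, 5, 11, 12]
2 → replaces 5 → [1, 2, 11, 12]
3 → replaces 11 → [1, 2, 3, 12]
Length 4; one witness is 9, 10, 11, 13.

9, 10, 11, 13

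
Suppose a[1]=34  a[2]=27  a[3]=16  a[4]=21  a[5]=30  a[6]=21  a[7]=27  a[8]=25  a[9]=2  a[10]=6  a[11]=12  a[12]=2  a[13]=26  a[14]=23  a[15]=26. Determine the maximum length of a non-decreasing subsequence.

6

Track the smallest tail for each achievable length (allowing ties):
34 → extends → [34]
27 → replaces 34 → [27]
16 → replaces 27 → [16]
21 → extends → [16, 21]
30 → extends → [16, 21, 30]
21 → replaces 30 → [16, 21, 21]
27 → extends → [16, 21, 21, 27]
25 → replaces 27 → [16, 21, 21, 25]
2 → replaces 16 → [2, 21, 21, 25]
6 → replaces 21 → [2, 6, 21, 25]
12 → replaces 21 → [2, 6, 12, 25]
2 → replaces 6 → [2, 2, 12, 25]
26 → extends → [2, 2, 12, 25, 26]
23 → replaces 25 → [2, 2, 12, 23, 26]
26 → extends → [2, 2, 12, 23, 26, 26]
Six tails, so the longest non-decreasing subsequence has length 6 (e.g. 16, 21, 21, 25, 26, 26).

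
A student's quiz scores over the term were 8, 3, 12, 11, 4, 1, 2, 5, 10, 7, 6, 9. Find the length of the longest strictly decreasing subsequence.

Negate each value so 'decreasing' becomes 'increasing', then run patience tails on the negated sequence:
-8 → extends → [-8]
-3 → extends → [-8, -3]
-12 → replaces -8 → [-12, -3]
-11 → replaces -3 → [-12, -11]
-4 → extends → [-12, -11, -4]
-1 → extends → [-12, -11, -4, -1]
-2 → replaces -1 → [-12, -11, -4, -2]
-5 → replaces -4 → [-12, -11, -5, -2]
-10 → replaces -5 → [-12, -11, -10, -2]
-7 → replaces -2 → [-12, -11, -10, -7]
-6 → extends → [-12, -11, -10, -7, -6]
-9 → replaces -7 → [-12, -11, -10, -9, -6]
Five tails, so the longest strictly decreasing subsequence of the original has length 5.

5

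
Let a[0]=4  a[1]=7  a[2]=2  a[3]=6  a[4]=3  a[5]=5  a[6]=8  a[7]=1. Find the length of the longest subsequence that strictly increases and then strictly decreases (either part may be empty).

inc[i] = longest strictly increasing subsequence ending at i; dec[i] = longest strictly decreasing subsequence starting at i:
i:     0 1 2 3 4 5 6 7
a[i]:  4 7 2 6 3 5 8 1
inc:   1 2 1 2 2 3 4 1
dec:   3 4 2 3 2 2 2 1
Best peak at i=1 (value 7): inc=2, dec=4, length 2+4−1 = 5.

5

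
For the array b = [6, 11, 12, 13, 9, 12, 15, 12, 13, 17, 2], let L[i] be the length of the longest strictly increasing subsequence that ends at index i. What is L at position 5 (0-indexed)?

3

dp[i] = 1 + max{dp[j] : j<i, b[j]<b[i]} (or 1 if no such j):
i:      0  1  2  3  4  5  6  7  8  9 10
b[i]:   6 11 12 13  9 12 15 12 13 17  2
dp:     1  2  3  4  2  3  5  3  4  6  1
At index 5 the value is 3.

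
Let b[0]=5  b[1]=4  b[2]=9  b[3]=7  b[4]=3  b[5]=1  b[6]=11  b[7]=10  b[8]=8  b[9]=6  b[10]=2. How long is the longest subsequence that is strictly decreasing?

Let dp[i] be the longest strictly decreasing subsequence ending at i:
i:      0  1  2  3  4  5  6  7  8  9 10
b[i]:   5  4  9  7  3  1 11 10  8  6  2
dp:     1  2  1  2  3  4  1  2  3  4  5
Maximum is 5.

5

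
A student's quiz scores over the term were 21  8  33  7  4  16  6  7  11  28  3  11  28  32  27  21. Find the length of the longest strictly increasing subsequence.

6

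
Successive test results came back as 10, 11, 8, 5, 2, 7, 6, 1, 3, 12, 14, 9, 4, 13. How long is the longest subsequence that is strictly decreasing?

Negate each value so 'decreasing' becomes 'increasing', then run patience tails on the negated sequence:
-10 → extends → [-10]
-11 → replaces -10 → [-11]
-8 → extends → [-11, -8]
-5 → extends → [-11, -8, -5]
-2 → extends → [-11, -8, -5, -2]
-7 → replaces -5 → [-11, -8, -7, -2]
-6 → replaces -2 → [-11, -8, -7, -6]
-1 → extends → [-11, -8, -7, -6, -1]
-3 → replaces -1 → [-11, -8, -7, -6, -3]
-12 → replaces -11 → [-12, -8, -7, -6, -3]
-14 → replaces -12 → [-14, -8, -7, -6, -3]
-9 → replaces -8 → [-14, -9, -7, -6, -3]
-4 → replaces -3 → [-14, -9, -7, -6, -4]
-13 → replaces -9 → [-14, -13, -7, -6, -4]
Five tails, so the longest strictly decreasing subsequence of the original has length 5.

5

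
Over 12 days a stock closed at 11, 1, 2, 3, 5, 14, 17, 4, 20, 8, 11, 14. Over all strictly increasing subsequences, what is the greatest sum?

62

Let S[i] be the best sum of a strictly increasing subsequence ending at i:
i:      1  2  3  4  5  6  7  8  9 10 11 12
a[i]:  11  1  2  3  5 14 17  4 20  8 11 14
S:     11  1  3  6 11 25 42 10 62 19 30 44
Maximum is 62 (e.g. 1 + 2 + 3 + 5 + 14 + 17 + 20).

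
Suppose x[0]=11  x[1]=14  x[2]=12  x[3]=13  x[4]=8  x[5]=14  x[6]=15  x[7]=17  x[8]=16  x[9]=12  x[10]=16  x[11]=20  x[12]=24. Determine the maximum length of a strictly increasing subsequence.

8

Let dp[i] be the length of the longest such subsequence ending at index i:
i:      0  1  2  3  4  5  6  7  8  9 10 11 12
x[i]:  11 14 12 13  8 14 15 17 16 12 16 20 24
dp:     1  2  2  3  1  4  5  6  6  2  6  7  8
Maximum dp value is 8.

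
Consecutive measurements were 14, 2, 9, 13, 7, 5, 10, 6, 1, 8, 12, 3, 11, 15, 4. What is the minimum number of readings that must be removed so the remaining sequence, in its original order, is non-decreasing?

Fewest deletions = n − (longest non-decreasing subsequence).
Patience tails:
14 → extends → [14]
2 → replaces 14 → [2]
9 → extends → [2, 9]
13 → extends → [2, 9, 13]
7 → replaces 9 → [2, 7, 13]
5 → replaces 7 → [2, 5, 13]
10 → replaces 13 → [2, 5, 10]
6 → replaces 10 → [2, 5, 6]
1 → replaces 2 → [1, 5, 6]
8 → extends → [1, 5, 6, 8]
12 → extends → [1, 5, 6, 8, 12]
3 → replaces 5 → [1, 3, 6, 8, 12]
11 → replaces 12 → [1, 3, 6, 8, 11]
15 → extends → [1, 3, 6, 8, 11, 15]
4 → replaces 6 → [1, 3, 4, 8, 11, 15]
Longest non-decreasing subsequence has length 6, so deletions = 15 − 6 = 9.

9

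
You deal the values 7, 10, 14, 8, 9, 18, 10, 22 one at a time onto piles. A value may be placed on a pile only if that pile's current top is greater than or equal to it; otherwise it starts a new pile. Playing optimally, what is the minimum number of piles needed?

The minimum number of non-increasing subsequences covering a sequence equals the length of its longest strictly increasing subsequence.
LIS length is 5 (e.g. 7, 10, 14, 18, 22), so 5 piles are needed.

5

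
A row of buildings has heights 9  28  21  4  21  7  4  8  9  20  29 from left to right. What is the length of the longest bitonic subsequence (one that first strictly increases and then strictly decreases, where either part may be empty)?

6

inc[i] = longest strictly increasing subsequence ending at i; dec[i] = longest strictly decreasing subsequence starting at i:
i:      1  2  3  4  5  6  7  8  9 10 11
a[i]:   9 28 21  4 21  7  4  8  9 20 29
inc:    1  2  2  1  2  2  1  3  4  5  6
dec:    3  4  3  1  3  2  1  1  1  1  1
Best peak at i=11 (value 29): inc=6, dec=1, length 6+1−1 = 6.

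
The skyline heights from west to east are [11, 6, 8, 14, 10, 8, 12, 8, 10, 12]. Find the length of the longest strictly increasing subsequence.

4

Let dp[i] be the length of the longest such subsequence ending at index i:
i:      1  2  3  4  5  6  7  8  9 10
a[i]:  11  6  8 14 10  8 12  8 10 12
dp:     1  1  2  3  3  2  4  2  3  4
Maximum dp value is 4.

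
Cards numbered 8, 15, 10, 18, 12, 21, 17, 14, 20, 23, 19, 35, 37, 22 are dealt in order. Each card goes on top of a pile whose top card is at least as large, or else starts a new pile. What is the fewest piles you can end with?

8

Place each on the leftmost legal pile:
8 → new pile 1 (tops now [8])
15 → new pile 2 (tops now [8, 15])
10 → pile 2 (tops now [8, 10])
18 → new pile 3 (tops now [8, 10, 18])
12 → pile 3 (tops now [8, 10, 12])
21 → new pile 4 (tops now [8, 10, 12, 21])
17 → pile 4 (tops now [8, 10, 12, 17])
14 → pile 4 (tops now [8, 10, 12, 14])
20 → new pile 5 (tops now [8, 10, 12, 14, 20])
23 → new pile 6 (tops now [8, 10, 12, 14, 20, 23])
19 → pile 5 (tops now [8, 10, 12, 14, 19, 23])
35 → new pile 7 (tops now [8, 10, 12, 14, 19, 23, 35])
37 → new pile 8 (tops now [8, 10, 12, 14, 19, 23, 35, 37])
22 → pile 6 (tops now [8, 10, 12, 14, 19, 22, 35, 37])
Eight piles.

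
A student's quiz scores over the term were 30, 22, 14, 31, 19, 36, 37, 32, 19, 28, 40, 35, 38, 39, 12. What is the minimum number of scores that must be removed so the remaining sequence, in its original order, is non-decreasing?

Fewest deletions = n − (longest non-decreasing subsequence).
i:      1  2  3  4  5  6  7  8  9 10 11 12 13 14 15
a[i]:  30 22 14 31 19 36 37 32 19 28 40 35 38 39 12
dp:     1  1  1  2  2  3  4  3  3  4  5  5  6  7  1
max dp = 7, so deletions = 15 − 7 = 8.

8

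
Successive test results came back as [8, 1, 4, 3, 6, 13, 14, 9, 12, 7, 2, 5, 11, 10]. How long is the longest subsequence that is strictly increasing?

5

Track the smallest tail for each achievable length (strict):
8 → extends → [8]
1 → replaces 8 → [1]
4 → extends → [1, 4]
3 → replaces 4 → [1, 3]
6 → extends → [1, 3, 6]
13 → extends → [1, 3, 6, 13]
14 → extends → [1, 3, 6, 13, 14]
9 → replaces 13 → [1, 3, 6, 9, 14]
12 → replaces 14 → [1, 3, 6, 9, 12]
7 → replaces 9 → [1, 3, 6, 7, 12]
2 → replaces 3 → [1, 2, 6, 7, 12]
5 → replaces 6 → [1, 2, 5, 7, 12]
11 → replaces 12 → [1, 2, 5, 7, 11]
10 → replaces 11 → [1, 2, 5, 7, 10]
Five tails, so the longest strictly increasing subsequence has length 5 (e.g. 1, 4, 6, 13, 14).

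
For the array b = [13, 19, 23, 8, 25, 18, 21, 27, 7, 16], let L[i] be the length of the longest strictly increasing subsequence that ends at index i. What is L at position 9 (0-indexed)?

dp[i] = 1 + max{dp[j] : j<i, b[j]<b[i]} (or 1 if no such j):
i:      0  1  2  3  4  5  6  7  8  9
b[i]:  13 19 23  8 25 18 21 27  7 16
dp:     1  2  3  1  4  2  3  5  1  2
At index 9 the value is 2.

2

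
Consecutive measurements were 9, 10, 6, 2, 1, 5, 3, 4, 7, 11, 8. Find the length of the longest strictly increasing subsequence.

Let dp[i] be the length of the longest such subsequence ending at index i:
i:      1  2  3  4  5  6  7  8  9 10 11
a[i]:   9 10  6  2  1  5  3  4  7 11  8
dp:     1  2  1  1  1  2  2  3  4  5  5
Maximum dp value is 5.

5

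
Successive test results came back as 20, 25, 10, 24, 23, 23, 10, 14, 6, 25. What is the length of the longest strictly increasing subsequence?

3

Track the smallest tail for each achievable length (strict):
20 → extends → [20]
25 → extends → [20, 25]
10 → replaces 20 → [10, 25]
24 → replaces 25 → [10, 24]
23 → replaces 24 → [10, 23]
23 → already a tail → [10, 23]
10 → already a tail → [10, 23]
14 → replaces 23 → [10, 14]
6 → replaces 10 → [6, 14]
25 → extends → [6, 14, 25]
Three tails, so the longest strictly increasing subsequence has length 3 (e.g. 20, 24, 25).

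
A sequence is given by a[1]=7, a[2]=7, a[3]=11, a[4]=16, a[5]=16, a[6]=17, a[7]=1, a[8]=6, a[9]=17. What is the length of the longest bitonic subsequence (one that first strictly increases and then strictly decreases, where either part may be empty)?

5

inc[i] = longest strictly increasing subsequence ending at i; dec[i] = longest strictly decreasing subsequence starting at i:
i:      1  2  3  4  5  6  7  8  9
a[i]:   7  7 11 16 16 17  1  6 17
inc:    1  1  2  3  3  4  1  2  4
dec:    2  2  2  2  2  2  1  1  1
Best peak at i=6 (value 17): inc=4, dec=2, length 4+2−1 = 5.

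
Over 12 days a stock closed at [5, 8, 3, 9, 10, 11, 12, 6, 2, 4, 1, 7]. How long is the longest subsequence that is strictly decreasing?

4

Negate each value so 'decreasing' becomes 'increasing', then run patience tails on the negated sequence:
-5 → extends → [-5]
-8 → replaces -5 → [-8]
-3 → extends → [-8, -3]
-9 → replaces -8 → [-9, -3]
-10 → replaces -9 → [-10, -3]
-11 → replaces -10 → [-11, -3]
-12 → replaces -11 → [-12, -3]
-6 → replaces -3 → [-12, -6]
-2 → extends → [-12, -6, -2]
-4 → replaces -2 → [-12, -6, -4]
-1 → extends → [-12, -6, -4, -1]
-7 → replaces -6 → [-12, -7, -4, -1]
Four tails, so the longest strictly decreasing subsequence of the original has length 4.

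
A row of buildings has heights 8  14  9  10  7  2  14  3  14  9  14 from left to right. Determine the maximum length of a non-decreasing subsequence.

6

Let dp[i] be the length of the longest such subsequence ending at index i:
i:      1  2  3  4  5  6  7  8  9 10 11
a[i]:   8 14  9 10  7  2 14  3 14  9 14
dp:     1  2  2  3  1  1  4  2  5  3  6
Maximum dp value is 6.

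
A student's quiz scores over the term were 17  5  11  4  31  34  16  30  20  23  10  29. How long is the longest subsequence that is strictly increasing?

6

Track the smallest tail for each achievable length (strict):
17 → extends → [17]
5 → replaces 17 → [5]
11 → extends → [5, 11]
4 → replaces 5 → [4, 11]
31 → extends → [4, 11, 31]
34 → extends → [4, 11, 31, 34]
16 → replaces 31 → [4, 11, 16, 34]
30 → replaces 34 → [4, 11, 16, 30]
20 → replaces 30 → [4, 11, 16, 20]
23 → extends → [4, 11, 16, 20, 23]
10 → replaces 11 → [4, 10, 16, 20, 23]
29 → extends → [4, 10, 16, 20, 23, 29]
Six tails, so the longest strictly increasing subsequence has length 6 (e.g. 5, 11, 16, 20, 23, 29).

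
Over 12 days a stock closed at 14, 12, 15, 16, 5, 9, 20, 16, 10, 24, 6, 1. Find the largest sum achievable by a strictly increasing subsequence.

Let S[i] be the best sum of a strictly increasing subsequence ending at i:
i:      1  2  3  4  5  6  7  8  9 10 11 12
a[i]:  14 12 15 16  5  9 20 16 10 24  6  1
S:     14 12 29 45  5 14 65 45 24 89 11  1
Maximum is 89 (e.g. 14 + 15 + 16 + 20 + 24).

89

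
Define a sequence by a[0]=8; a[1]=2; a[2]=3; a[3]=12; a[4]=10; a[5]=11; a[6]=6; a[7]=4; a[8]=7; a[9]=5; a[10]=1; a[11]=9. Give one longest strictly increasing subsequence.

Patience tails give the LIS length; then backtrack through the dp parents:
8 → extends → [8]
2 → replaces 8 → [2]
3 → extends → [2, 3]
12 → extends → [2, 3, 12]
10 → replaces 12 → [2, 3, 10]
11 → extends → [2, 3, 10, 11]
6 → replaces 10 → [2, 3, 6, 11]
4 → replaces 6 → [2, 3, 4, 11]
7 → replaces 11 → [2, 3, 4, 7]
5 → replaces 7 → [2, 3, 4, 5]
1 → replaces 2 → [1, 3, 4, 5]
9 → extends → [1, 3, 4, 5, 9]
Length 5; one witness is 2, 3, 6, 7, 9.

2, 3, 6, 7, 9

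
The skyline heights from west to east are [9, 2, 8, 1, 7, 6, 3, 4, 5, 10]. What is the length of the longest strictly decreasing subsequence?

Let dp[i] be the longest strictly decreasing subsequence ending at i:
i:      1  2  3  4  5  6  7  8  9 10
a[i]:   9  2  8  1  7  6  3  4  5 10
dp:     1  2  2  3  3  4  5  5  5  1
Maximum is 5.

5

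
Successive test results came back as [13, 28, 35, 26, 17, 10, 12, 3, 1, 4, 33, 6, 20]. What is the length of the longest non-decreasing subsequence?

Track the smallest tail for each achievable length (allowing ties):
13 → extends → [13]
28 → extends → [13, 28]
35 → extends → [13, 28, 35]
26 → replaces 28 → [13, 26, 35]
17 → replaces 26 → [13, 17, 35]
10 → replaces 13 → [10, 17, 35]
12 → replaces 17 → [10, 12, 35]
3 → replaces 10 → [3, 12, 35]
1 → replaces 3 → [1, 12, 35]
4 → replaces 12 → [1, 4, 35]
33 → replaces 35 → [1, 4, 33]
6 → replaces 33 → [1, 4, 6]
20 → extends → [1, 4, 6, 20]
Four tails, so the longest non-decreasing subsequence has length 4 (e.g. 3, 4, 6, 20).

4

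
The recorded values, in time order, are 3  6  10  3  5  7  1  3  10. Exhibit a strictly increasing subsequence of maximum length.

Patience tails give the LIS length; then backtrack through the dp parents:
3 → extends → [3]
6 → extends → [3, 6]
10 → extends → [3, 6, 10]
3 → already a tail → [3, 6, 10]
5 → replaces 6 → [3, 5, 10]
7 → replaces 10 → [3, 5, 7]
1 → replaces 3 → [1, 5, 7]
3 → replaces 5 → [1, 3, 7]
10 → extends → [1, 3, 7, 10]
Length 4; one witness is 3, 6, 7, 10.

3, 6, 7, 10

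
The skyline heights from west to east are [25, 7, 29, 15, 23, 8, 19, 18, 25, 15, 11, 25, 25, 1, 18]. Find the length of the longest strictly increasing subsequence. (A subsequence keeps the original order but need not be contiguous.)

4

Let dp[i] be the length of the longest such subsequence ending at index i:
i:      1  2  3  4  5  6  7  8  9 10 11 12 13 14 15
a[i]:  25  7 29 15 23  8 19 18 25 15 11 25 25  1 18
dp:     1  1  2  2  3  2  3  3  4  3  3  4  4  1  4
Maximum dp value is 4.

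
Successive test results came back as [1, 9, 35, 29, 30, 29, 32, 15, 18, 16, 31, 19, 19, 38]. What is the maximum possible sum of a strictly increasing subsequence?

139

Let S[i] be the best sum of a strictly increasing subsequence ending at i:
i:       1   2   3   4   5   6   7   8   9  10  11  12  13  14
a[i]:    1   9  35  29  30  29  32  15  18  16  31  19  19  38
S:       1  10  45  39  69  39 101  25  43  41 100  62  62 139
Maximum is 139 (e.g. 1 + 9 + 29 + 30 + 32 + 38).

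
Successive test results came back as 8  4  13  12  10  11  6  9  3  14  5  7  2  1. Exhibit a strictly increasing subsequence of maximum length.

8, 10, 11, 14

Patience tails give the LIS length; then backtrack through the dp parents:
8 → extends → [8]
4 → replaces 8 → [4]
13 → extends → [4, 13]
12 → replaces 13 → [4, 12]
10 → replaces 12 → [4, 10]
11 → extends → [4, 10, 11]
6 → replaces 10 → [4, 6, 11]
9 → replaces 11 → [4, 6, 9]
3 → replaces 4 → [3, 6, 9]
14 → extends → [3, 6, 9, 14]
5 → replaces 6 → [3, 5, 9, 14]
7 → replaces 9 → [3, 5, 7, 14]
2 → replaces 3 → [2, 5, 7, 14]
1 → replaces 2 → [1, 5, 7, 14]
Length 4; one witness is 8, 10, 11, 14.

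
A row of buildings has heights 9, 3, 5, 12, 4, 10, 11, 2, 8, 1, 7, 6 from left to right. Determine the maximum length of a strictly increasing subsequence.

Track the smallest tail for each achievable length (strict):
9 → extends → [9]
3 → replaces 9 → [3]
5 → extends → [3, 5]
12 → extends → [3, 5, 12]
4 → replaces 5 → [3, 4, 12]
10 → replaces 12 → [3, 4, 10]
11 → extends → [3, 4, 10, 11]
2 → replaces 3 → [2, 4, 10, 11]
8 → replaces 10 → [2, 4, 8, 11]
1 → replaces 2 → [1, 4, 8, 11]
7 → replaces 8 → [1, 4, 7, 11]
6 → replaces 7 → [1, 4, 6, 11]
Four tails, so the longest strictly increasing subsequence has length 4 (e.g. 3, 5, 10, 11).

4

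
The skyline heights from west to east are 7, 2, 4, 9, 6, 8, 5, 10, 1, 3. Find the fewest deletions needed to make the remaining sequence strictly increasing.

Fewest deletions = n − (longest strictly increasing subsequence).
i:      1  2  3  4  5  6  7  8  9 10
a[i]:   7  2  4  9  6  8  5 10  1  3
dp:     1  1  2  3  3  4  3  5  1  2
max dp = 5, so deletions = 10 − 5 = 5.

5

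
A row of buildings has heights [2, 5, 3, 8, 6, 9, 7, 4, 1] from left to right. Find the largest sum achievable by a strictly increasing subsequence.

Let S[i] be the best sum of a strictly increasing subsequence ending at i:
i:      1  2  3  4  5  6  7  8  9
a[i]:   2  5  3  8  6  9  7  4  1
S:      2  7  5 15 13 24 20  9  1
Maximum is 24 (e.g. 2 + 5 + 8 + 9).

24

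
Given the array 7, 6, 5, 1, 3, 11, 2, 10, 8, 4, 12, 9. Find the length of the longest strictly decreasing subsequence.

5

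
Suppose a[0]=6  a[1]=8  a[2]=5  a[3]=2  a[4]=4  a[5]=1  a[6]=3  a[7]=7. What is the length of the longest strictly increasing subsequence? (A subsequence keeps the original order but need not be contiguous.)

Track the smallest tail for each achievable length (strict):
6 → extends → [6]
8 → extends → [6, 8]
5 → replaces 6 → [5, 8]
2 → replaces 5 → [2, 8]
4 → replaces 8 → [2, 4]
1 → replaces 2 → [1, 4]
3 → replaces 4 → [1, 3]
7 → extends → [1, 3, 7]
Three tails, so the longest strictly increasing subsequence has length 3 (e.g. 2, 4, 7).

3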